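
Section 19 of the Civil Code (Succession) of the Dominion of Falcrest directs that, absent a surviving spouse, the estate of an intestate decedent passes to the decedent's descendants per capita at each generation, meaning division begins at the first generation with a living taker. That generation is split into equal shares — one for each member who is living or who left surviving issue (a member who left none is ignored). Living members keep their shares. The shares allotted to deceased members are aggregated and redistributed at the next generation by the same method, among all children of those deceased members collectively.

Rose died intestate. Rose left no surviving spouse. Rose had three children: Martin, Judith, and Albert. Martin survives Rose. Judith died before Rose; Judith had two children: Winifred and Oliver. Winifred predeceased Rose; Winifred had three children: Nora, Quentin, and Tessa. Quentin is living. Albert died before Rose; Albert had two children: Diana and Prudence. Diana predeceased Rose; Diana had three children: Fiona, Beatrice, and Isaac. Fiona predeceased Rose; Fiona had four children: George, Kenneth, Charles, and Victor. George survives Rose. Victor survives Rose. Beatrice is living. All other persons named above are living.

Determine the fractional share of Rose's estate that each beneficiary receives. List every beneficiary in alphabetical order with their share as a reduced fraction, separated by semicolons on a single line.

There is no surviving spouse, so the entire estate passes to Rose's descendants per capita at each generation.
At generation 1 (Martin, Judith, Albert) there are 3 shares of (1)/3 = 1/3 each.
Living: Martin — each takes 1/3.
Deceased: Judith and Albert. Their combined 2/3 is pooled and carried to generation 2.
At generation 2 (Winifred, Oliver, Diana, Prudence) there are 4 shares of (2/3)/4 = 1/6 each.
Living: Oliver and Prudence — each takes 1/6.
Deceased: Winifred and Diana. Their combined 1/3 is pooled and carried to generation 3.
At generation 3 (Nora, Quentin, Tessa, Fiona, Beatrice, Isaac) there are 6 shares of (1/3)/6 = 1/18 each.
Living: Nora, Quentin, Tessa, Beatrice, and Isaac — each takes 1/18.
Deceased: Fiona. That 1/18 share is carried to generation 4.
At generation 4 (George, Kenneth, Charles, Victor) there are 4 shares of (1/18)/4 = 1/72 each.
Living: George, Kenneth, Charles, and Victor — each takes 1/72.

Beatrice 1/18; Charles 1/72; George 1/72; Isaac 1/18; Kenneth 1/72; Martin 1/3; Nora 1/18; Oliver 1/6; Prudence 1/6; Quentin 1/18; Tessa 1/18; Victor 1/72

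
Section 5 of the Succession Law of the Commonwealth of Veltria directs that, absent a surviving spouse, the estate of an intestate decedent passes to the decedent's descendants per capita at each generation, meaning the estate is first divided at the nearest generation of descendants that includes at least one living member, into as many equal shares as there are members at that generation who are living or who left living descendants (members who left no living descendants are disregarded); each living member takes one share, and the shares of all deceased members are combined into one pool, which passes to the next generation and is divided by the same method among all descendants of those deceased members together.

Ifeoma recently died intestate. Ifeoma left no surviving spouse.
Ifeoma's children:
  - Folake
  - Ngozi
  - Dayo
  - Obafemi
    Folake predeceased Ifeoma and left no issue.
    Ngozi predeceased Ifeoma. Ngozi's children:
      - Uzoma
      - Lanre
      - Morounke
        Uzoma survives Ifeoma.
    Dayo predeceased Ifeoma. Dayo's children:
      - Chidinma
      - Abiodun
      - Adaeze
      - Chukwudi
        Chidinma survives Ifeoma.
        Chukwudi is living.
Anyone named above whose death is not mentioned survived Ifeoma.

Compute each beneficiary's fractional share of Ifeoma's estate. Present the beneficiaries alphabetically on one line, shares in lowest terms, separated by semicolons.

Abiodun 2/21; Adaeze 2/21; Chidinma 2/21; Chukwudi 2/21; Lanre 2/21; Morounke 2/21; Obafemi 1/3; Uzoma 2/21

There is no surviving spouse, so the entire estate passes to Ifeoma's descendants per capita at each generation.
At generation 1 (Ngozi, Dayo, Obafemi) there are 3 shares of (1)/3 = 1/3 each.
Living: Obafemi — each takes 1/3.
Deceased: Ngozi and Dayo. Their combined 2/3 is pooled and carried to generation 2.
At generation 2 (Uzoma, Lanre, Morounke, Chidinma, Abiodun, Adaeze, Chukwudi) there are 7 shares of (2/3)/7 = 2/21 each.
Living: Uzoma, Lanre, Morounke, Chidinma, Abiodun, Adaeze, and Chukwudi — each takes 2/21.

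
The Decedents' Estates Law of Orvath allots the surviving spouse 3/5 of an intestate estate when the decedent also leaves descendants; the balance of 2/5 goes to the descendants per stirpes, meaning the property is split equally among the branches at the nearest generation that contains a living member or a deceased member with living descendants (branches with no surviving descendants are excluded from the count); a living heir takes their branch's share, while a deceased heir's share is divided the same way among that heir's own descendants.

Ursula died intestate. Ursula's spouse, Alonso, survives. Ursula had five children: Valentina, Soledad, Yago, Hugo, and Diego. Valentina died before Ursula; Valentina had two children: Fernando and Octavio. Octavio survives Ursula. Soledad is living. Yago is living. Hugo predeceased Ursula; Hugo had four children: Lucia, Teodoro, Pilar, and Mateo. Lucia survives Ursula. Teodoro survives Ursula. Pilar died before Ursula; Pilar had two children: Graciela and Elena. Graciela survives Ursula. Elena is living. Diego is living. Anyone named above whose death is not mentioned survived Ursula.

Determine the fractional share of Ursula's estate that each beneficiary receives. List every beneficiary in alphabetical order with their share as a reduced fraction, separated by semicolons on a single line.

Alonso, as surviving spouse, takes 3/5.
The remaining 2/5 passes to Ursula's descendants per stirpes.
The 2/5 is divided into 5 equal shares of 2/25 among Valentina, Soledad, Yago, Hugo, Diego.
Valentina predeceased; the 2/25 allotted to Valentina's branch passes to Valentina's issue by representation.
The 2/25 is divided into 2 equal shares of 1/25 among Fernando, Octavio.
Fernando is living and takes 1/25.
Octavio is living and takes 1/25.
Soledad is living and takes 2/25.
Yago is living and takes 2/25.
Hugo predeceased; the 2/25 allotted to Hugo's branch passes to Hugo's issue by representation.
The 2/25 is divided into 4 equal shares of 1/50 among Lucia, Teodoro, Pilar, Mateo.
Lucia is living and takes 1/50.
Teodoro is living and takes 1/50.
Pilar predeceased; the 1/50 allotted to Pilar's branch passes to Pilar's issue by representation.
The 1/50 is divided into 2 equal shares of 1/100 among Graciela, Elena.
Graciela is living and takes 1/100.
Elena is living and takes 1/100.
Mateo is living and takes 1/50.
Diego is living and takes 2/25.

Alonso 3/5; Diego 2/25; Elena 1/100; Fernando 1/25; Graciela 1/100; Lucia 1/50; Mateo 1/50; Octavio 1/25; Soledad 2/25; Teodoro 1/50; Yago 2/25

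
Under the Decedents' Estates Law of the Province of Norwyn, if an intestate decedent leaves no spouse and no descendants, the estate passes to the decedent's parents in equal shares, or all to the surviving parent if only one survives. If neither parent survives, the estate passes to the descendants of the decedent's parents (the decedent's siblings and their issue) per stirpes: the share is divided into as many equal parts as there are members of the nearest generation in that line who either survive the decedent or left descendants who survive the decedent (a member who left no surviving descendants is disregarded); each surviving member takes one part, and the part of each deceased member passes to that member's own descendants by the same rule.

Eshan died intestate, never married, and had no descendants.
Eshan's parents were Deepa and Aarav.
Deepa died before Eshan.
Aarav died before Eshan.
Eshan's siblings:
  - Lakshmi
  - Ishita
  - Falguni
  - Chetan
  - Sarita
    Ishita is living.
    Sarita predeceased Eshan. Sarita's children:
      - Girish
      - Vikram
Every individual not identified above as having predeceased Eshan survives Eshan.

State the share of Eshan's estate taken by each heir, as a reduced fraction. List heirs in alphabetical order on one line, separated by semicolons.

Neither parent survives and there are no descendants, so the estate passes to Eshan's siblings and their issue per stirpes.
The estate is divided into 5 equal shares of 1/5 among Lakshmi, Ishita, Falguni, Chetan, Sarita.
Lakshmi is living and takes 1/5.
Ishita is living and takes 1/5.
Falguni is living and takes 1/5.
Chetan is living and takes 1/5.
Sarita predeceased; the 1/5 allotted to Sarita's branch passes to Sarita's issue by representation.
The 1/5 is divided into 2 equal shares of 1/10 among Girish, Vikram.
Girish is living and takes 1/10.
Vikram is living and takes 1/10.

Chetan 1/5; Falguni 1/5; Girish 1/10; Ishita 1/5; Lakshmi 1/5; Vikram 1/10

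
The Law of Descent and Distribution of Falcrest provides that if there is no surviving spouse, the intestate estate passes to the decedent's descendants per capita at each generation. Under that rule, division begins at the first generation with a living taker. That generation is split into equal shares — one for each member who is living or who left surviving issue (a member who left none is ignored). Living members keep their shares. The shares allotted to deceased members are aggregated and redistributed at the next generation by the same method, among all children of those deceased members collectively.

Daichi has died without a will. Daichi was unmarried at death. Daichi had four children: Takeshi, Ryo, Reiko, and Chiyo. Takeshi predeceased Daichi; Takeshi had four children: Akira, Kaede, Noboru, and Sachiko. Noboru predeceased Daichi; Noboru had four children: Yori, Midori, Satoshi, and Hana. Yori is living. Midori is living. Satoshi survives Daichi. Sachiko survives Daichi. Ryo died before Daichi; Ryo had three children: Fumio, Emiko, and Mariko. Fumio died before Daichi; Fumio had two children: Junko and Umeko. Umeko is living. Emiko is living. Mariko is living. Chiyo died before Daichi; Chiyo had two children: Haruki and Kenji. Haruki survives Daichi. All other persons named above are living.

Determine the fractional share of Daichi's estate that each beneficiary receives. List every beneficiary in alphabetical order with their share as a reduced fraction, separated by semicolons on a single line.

There is no surviving spouse, so the entire estate passes to Daichi's descendants per capita at each generation.
At generation 1 (Takeshi, Ryo, Reiko, Chiyo) there are 4 shares of (1)/4 = 1/4 each.
Living: Reiko — each takes 1/4.
Deceased: Takeshi, Ryo, and Chiyo. Their combined 3/4 is pooled and carried to generation 2.
At generation 2 (Akira, Kaede, Noboru, Sachiko, Fumio, Emiko, Mariko, Haruki, Kenji) there are 9 shares of (3/4)/9 = 1/12 each.
Living: Akira, Kaede, Sachiko, Emiko, Mariko, Haruki, and Kenji — each takes 1/12.
Deceased: Noboru and Fumio. Their combined 1/6 is pooled and carried to generation 3.
At generation 3 (Yori, Midori, Satoshi, Hana, Junko, Umeko) there are 6 shares of (1/6)/6 = 1/36 each.
Living: Yori, Midori, Satoshi, Hana, Junko, and Umeko — each takes 1/36.

Akira 1/12; Emiko 1/12; Hana 1/36; Haruki 1/12; Junko 1/36; Kaede 1/12; Kenji 1/12; Mariko 1/12; Midori 1/36; Reiko 1/4; Sachiko 1/12; Satoshi 1/36; Umeko 1/36; Yori 1/36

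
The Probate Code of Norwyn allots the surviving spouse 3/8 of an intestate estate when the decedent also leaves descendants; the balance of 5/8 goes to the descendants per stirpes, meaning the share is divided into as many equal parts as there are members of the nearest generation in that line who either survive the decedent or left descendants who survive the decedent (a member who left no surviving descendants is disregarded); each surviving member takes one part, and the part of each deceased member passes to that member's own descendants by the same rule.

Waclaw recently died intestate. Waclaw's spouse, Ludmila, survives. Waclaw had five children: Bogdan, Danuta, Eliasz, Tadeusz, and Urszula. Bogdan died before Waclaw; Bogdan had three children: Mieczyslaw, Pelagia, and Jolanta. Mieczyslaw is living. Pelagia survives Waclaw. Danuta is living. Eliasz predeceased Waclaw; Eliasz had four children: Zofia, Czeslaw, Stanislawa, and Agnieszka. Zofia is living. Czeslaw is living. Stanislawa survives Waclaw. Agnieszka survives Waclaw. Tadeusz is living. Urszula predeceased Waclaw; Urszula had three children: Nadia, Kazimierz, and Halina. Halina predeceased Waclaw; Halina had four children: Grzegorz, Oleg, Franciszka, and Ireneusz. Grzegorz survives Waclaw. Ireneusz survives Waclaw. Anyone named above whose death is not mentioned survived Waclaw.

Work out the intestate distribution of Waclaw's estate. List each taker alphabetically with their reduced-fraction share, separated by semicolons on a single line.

Agnieszka 1/32; Czeslaw 1/32; Danuta 1/8; Franciszka 1/96; Grzegorz 1/96; Ireneusz 1/96; Jolanta 1/24; Kazimierz 1/24; Ludmila 3/8; Mieczyslaw 1/24; Nadia 1/24; Oleg 1/96; Pelagia 1/24; Stanislawa 1/32; Tadeusz 1/8; Zofia 1/32

Ludmila, as surviving spouse, takes 3/8.
The remaining 5/8 passes to Waclaw's descendants per stirpes.
The 5/8 is divided into 5 equal shares of 1/8 among Bogdan, Danuta, Eliasz, Tadeusz, Urszula.
Bogdan predeceased; the 1/8 allotted to Bogdan's branch passes to Bogdan's issue by representation.
The 1/8 is divided into 3 equal shares of 1/24 among Mieczyslaw, Pelagia, Jolanta.
Mieczyslaw is living and takes 1/24.
Pelagia is living and takes 1/24.
Jolanta is living and takes 1/24.
Danuta is living and takes 1/8.
Eliasz predeceased; the 1/8 allotted to Eliasz's branch passes to Eliasz's issue by representation.
The 1/8 is divided into 4 equal shares of 1/32 among Zofia, Czeslaw, Stanislawa, Agnieszka.
Zofia is living and takes 1/32.
Czeslaw is living and takes 1/32.
Stanislawa is living and takes 1/32.
Agnieszka is living and takes 1/32.
Tadeusz is living and takes 1/8.
Urszula predeceased; the 1/8 allotted to Urszula's branch passes to Urszula's issue by representation.
The 1/8 is divided into 3 equal shares of 1/24 among Nadia, Kazimierz, Halina.
Nadia is living and takes 1/24.
Kazimierz is living and takes 1/24.
Halina predeceased; the 1/24 allotted to Halina's branch passes to Halina's issue by representation.
The 1/24 is divided into 4 equal shares of 1/96 among Grzegorz, Oleg, Franciszka, Ireneusz.
Grzegorz is living and takes 1/96.
Oleg is living and takes 1/96.
Franciszka is living and takes 1/96.
Ireneusz is living and takes 1/96.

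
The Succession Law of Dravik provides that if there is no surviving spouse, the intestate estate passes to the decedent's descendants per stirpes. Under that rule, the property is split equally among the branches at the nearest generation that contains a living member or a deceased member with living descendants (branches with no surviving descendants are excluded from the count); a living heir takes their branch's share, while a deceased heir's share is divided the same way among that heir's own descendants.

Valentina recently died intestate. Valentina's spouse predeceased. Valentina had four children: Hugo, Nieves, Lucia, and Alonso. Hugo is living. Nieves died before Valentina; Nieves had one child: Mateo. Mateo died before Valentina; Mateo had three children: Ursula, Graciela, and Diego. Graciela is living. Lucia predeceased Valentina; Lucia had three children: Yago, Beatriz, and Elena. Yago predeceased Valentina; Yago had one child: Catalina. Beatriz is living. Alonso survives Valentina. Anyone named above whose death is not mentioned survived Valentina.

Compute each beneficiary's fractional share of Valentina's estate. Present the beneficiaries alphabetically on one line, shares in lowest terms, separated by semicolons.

There is no surviving spouse, so the entire estate passes to Valentina's descendants per stirpes.
The estate is divided into 4 equal shares of 1/4 among Hugo, Nieves, Lucia, Alonso.
Hugo is living and takes 1/4.
Nieves predeceased; the 1/4 allotted to Nieves's branch passes to Nieves's issue by representation.
Mateo's line is the sole branch at this level, so the full 1/4 passes to Mateo's issue by representation.
The 1/4 is divided into 3 equal shares of 1/12 among Ursula, Graciela, Diego.
Ursula is living and takes 1/12.
Graciela is living and takes 1/12.
Diego is living and takes 1/12.
Lucia predeceased; the 1/4 allotted to Lucia's branch passes to Lucia's issue by representation.
The 1/4 is divided into 3 equal shares of 1/12 among Yago, Beatriz, Elena.
Yago predeceased; the 1/12 allotted to Yago's branch passes to Yago's issue by representation.
Catalina is the sole taker at this level and receives the full 1/12.
Beatriz is living and takes 1/12.
Elena is living and takes 1/12.
Alonso is living and takes 1/4.

Alonso 1/4; Beatriz 1/12; Catalina 1/12; Diego 1/12; Elena 1/12; Graciela 1/12; Hugo 1/4; Ursula 1/12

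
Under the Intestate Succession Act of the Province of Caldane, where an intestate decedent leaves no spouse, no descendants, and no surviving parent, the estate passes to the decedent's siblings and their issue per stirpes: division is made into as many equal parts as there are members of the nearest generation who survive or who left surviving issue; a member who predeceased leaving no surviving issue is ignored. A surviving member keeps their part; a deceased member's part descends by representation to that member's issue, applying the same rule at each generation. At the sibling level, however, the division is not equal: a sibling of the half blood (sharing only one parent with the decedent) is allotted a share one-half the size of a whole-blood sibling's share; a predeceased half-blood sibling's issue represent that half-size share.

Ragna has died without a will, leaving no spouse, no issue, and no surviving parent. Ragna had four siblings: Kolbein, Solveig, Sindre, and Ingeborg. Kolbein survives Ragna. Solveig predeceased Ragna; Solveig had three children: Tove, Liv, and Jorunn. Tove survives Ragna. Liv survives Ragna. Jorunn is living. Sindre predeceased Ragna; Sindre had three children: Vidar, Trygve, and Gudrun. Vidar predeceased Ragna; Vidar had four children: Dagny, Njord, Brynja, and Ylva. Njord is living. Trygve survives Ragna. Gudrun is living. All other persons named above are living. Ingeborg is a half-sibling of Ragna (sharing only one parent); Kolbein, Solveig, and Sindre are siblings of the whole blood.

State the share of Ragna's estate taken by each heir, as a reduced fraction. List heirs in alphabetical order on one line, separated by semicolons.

No spouse, descendants, or parent survives, so the estate passes to Ragna's siblings per stirpes.
Half-blood siblings count for one-half the weight of whole-blood siblings at the initial division.
Dividing 1 in proportion to weights (total weight 7/2): Kolbein (weight 1) → 2/7; Solveig (weight 1) → 2/7; Sindre (weight 1) → 2/7; Ingeborg (weight 1/2) → 1/7.
Kolbein is living and takes 2/7.
Solveig predeceased; the 2/7 allotted to Solveig's branch passes to Solveig's issue by representation.
The 2/7 is divided into 3 equal shares of 2/21 among Tove, Liv, Jorunn.
Tove is living and takes 2/21.
Liv is living and takes 2/21.
Jorunn is living and takes 2/21.
Sindre predeceased; the 2/7 allotted to Sindre's branch passes to Sindre's issue by representation.
The 2/7 is divided into 3 equal shares of 2/21 among Vidar, Trygve, Gudrun.
Vidar predeceased; the 2/21 allotted to Vidar's branch passes to Vidar's issue by representation.
The 2/21 is divided into 4 equal shares of 1/42 among Dagny, Njord, Brynja, Ylva.
Dagny is living and takes 1/42.
Njord is living and takes 1/42.
Brynja is living and takes 1/42.
Ylva is living and takes 1/42.
Trygve is living and takes 2/21.
Gudrun is living and takes 2/21.
Ingeborg is living and takes 1/7.

Brynja 1/42; Dagny 1/42; Gudrun 2/21; Ingeborg 1/7; Jorunn 2/21; Kolbein 2/7; Liv 2/21; Njord 1/42; Tove 2/21; Trygve 2/21; Ylva 1/42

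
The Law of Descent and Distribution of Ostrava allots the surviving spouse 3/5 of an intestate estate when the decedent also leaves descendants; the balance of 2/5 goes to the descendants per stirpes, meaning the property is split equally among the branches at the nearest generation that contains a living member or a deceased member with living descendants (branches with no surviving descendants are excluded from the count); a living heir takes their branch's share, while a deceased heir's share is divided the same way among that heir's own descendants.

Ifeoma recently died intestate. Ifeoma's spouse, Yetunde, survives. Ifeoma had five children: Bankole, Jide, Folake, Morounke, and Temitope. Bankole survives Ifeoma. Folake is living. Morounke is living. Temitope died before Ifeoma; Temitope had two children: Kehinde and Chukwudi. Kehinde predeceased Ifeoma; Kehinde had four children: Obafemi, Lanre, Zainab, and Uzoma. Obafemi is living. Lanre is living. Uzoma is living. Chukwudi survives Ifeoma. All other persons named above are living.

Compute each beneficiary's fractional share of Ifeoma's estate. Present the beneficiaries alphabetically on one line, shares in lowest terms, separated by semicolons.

Yetunde, as surviving spouse, takes 3/5.
The remaining 2/5 passes to Ifeoma's descendants per stirpes.
The 2/5 is divided into 5 equal shares of 2/25 among Bankole, Jide, Folake, Morounke, Temitope.
Bankole is living and takes 2/25.
Jide is living and takes 2/25.
Folake is living and takes 2/25.
Morounke is living and takes 2/25.
Temitope predeceased; the 2/25 allotted to Temitope's branch passes to Temitope's issue by representation.
The 2/25 is divided into 2 equal shares of 1/25 among Kehinde, Chukwudi.
Kehinde predeceased; the 1/25 allotted to Kehinde's branch passes to Kehinde's issue by representation.
The 1/25 is divided into 4 equal shares of 1/100 among Obafemi, Lanre, Zainab, Uzoma.
Obafemi is living and takes 1/100.
Lanre is living and takes 1/100.
Zainab is living and takes 1/100.
Uzoma is living and takes 1/100.
Chukwudi is living and takes 1/25.

Bankole 2/25; Chukwudi 1/25; Folake 2/25; Jide 2/25; Lanre 1/100; Morounke 2/25; Obafemi 1/100; Uzoma 1/100; Yetunde 3/5; Zainab 1/100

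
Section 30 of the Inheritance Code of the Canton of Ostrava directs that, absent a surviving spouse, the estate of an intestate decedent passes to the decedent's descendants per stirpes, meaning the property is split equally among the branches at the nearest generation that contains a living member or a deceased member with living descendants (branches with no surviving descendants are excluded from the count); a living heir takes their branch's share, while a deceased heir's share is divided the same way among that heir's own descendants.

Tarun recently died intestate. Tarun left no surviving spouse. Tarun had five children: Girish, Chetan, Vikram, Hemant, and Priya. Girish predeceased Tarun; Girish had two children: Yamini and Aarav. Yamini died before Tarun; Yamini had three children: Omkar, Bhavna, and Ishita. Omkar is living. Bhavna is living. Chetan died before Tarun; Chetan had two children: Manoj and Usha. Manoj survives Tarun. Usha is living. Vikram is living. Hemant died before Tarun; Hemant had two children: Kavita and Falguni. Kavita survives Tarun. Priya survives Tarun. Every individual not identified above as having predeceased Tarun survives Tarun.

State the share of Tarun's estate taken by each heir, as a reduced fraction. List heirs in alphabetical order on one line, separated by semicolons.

There is no surviving spouse, so the entire estate passes to Tarun's descendants per stirpes.
The estate is divided into 5 equal shares of 1/5 among Girish, Chetan, Vikram, Hemant, Priya.
Girish predeceased; the 1/5 allotted to Girish's branch passes to Girish's issue by representation.
The 1/5 is divided into 2 equal shares of 1/10 among Yamini, Aarav.
Yamini predeceased; the 1/10 allotted to Yamini's branch passes to Yamini's issue by representation.
The 1/10 is divided into 3 equal shares of 1/30 among Omkar, Bhavna, Ishita.
Omkar is living and takes 1/30.
Bhavna is living and takes 1/30.
Ishita is living and takes 1/30.
Aarav is living and takes 1/10.
Chetan predeceased; the 1/5 allotted to Chetan's branch passes to Chetan's issue by representation.
The 1/5 is divided into 2 equal shares of 1/10 among Manoj, Usha.
Manoj is living and takes 1/10.
Usha is living and takes 1/10.
Vikram is living and takes 1/5.
Hemant predeceased; the 1/5 allotted to Hemant's branch passes to Hemant's issue by representation.
The 1/5 is divided into 2 equal shares of 1/10 among Kavita, Falguni.
Kavita is living and takes 1/10.
Falguni is living and takes 1/10.
Priya is living and takes 1/5.

Aarav 1/10; Bhavna 1/30; Falguni 1/10; Ishita 1/30; Kavita 1/10; Manoj 1/10; Omkar 1/30; Priya 1/5; Usha 1/10; Vikram 1/5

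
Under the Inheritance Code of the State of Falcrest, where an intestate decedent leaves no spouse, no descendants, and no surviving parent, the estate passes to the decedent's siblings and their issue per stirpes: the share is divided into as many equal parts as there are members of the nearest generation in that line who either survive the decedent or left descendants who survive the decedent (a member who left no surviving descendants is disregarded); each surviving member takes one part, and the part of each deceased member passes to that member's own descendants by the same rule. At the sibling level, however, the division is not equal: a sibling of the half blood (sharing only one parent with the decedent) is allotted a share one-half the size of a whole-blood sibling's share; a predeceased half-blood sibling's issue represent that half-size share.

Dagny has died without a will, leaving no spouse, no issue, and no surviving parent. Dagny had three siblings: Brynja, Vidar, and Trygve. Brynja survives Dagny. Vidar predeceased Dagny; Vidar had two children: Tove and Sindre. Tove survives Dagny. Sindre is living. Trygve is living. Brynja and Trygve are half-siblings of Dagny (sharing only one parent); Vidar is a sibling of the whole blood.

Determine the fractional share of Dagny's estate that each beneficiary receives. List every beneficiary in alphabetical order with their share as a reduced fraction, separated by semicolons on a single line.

Brynja 1/4; Sindre 1/4; Tove 1/4; Trygve 1/4

No spouse, descendants, or parent survives, so the estate passes to Dagny's siblings per stirpes.
Half-blood siblings count for one-half the weight of whole-blood siblings at the initial division.
Dividing 1 in proportion to weights (total weight 2): Brynja (weight 1/2) → 1/4; Vidar (weight 1) → 1/2; Trygve (weight 1/2) → 1/4.
Brynja is living and takes 1/4.
Vidar predeceased; the 1/2 allotted to Vidar's branch passes to Vidar's issue by representation.
The 1/2 is divided into 2 equal shares of 1/4 among Tove, Sindre.
Tove is living and takes 1/4.
Sindre is living and takes 1/4.
Trygve is living and takes 1/4.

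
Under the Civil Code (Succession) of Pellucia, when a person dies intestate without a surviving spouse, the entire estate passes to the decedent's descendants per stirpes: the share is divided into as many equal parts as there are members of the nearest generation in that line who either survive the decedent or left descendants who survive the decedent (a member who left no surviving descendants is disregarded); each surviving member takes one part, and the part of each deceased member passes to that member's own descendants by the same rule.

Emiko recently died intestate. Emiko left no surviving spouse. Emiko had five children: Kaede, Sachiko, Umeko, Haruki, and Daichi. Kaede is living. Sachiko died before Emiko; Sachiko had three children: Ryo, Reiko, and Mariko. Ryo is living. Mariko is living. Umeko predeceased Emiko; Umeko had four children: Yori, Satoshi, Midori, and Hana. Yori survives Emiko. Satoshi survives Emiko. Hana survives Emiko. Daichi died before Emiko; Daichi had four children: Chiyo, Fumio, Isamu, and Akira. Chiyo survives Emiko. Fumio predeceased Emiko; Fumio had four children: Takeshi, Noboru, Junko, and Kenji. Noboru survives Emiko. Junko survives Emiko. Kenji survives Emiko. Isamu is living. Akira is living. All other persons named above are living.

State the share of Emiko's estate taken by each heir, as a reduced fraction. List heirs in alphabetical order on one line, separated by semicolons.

Akira 1/20; Chiyo 1/20; Hana 1/20; Haruki 1/5; Isamu 1/20; Junko 1/80; Kaede 1/5; Kenji 1/80; Mariko 1/15; Midori 1/20; Noboru 1/80; Reiko 1/15; Ryo 1/15; Satoshi 1/20; Takeshi 1/80; Yori 1/20

There is no surviving spouse, so the entire estate passes to Emiko's descendants per stirpes.
The estate is divided into 5 equal shares of 1/5 among Kaede, Sachiko, Umeko, Haruki, Daichi.
Kaede is living and takes 1/5.
Sachiko predeceased; the 1/5 allotted to Sachiko's branch passes to Sachiko's issue by representation.
The 1/5 is divided into 3 equal shares of 1/15 among Ryo, Reiko, Mariko.
Ryo is living and takes 1/15.
Reiko is living and takes 1/15.
Mariko is living and takes 1/15.
Umeko predeceased; the 1/5 allotted to Umeko's branch passes to Umeko's issue by representation.
The 1/5 is divided into 4 equal shares of 1/20 among Yori, Satoshi, Midori, Hana.
Yori is living and takes 1/20.
Satoshi is living and takes 1/20.
Midori is living and takes 1/20.
Hana is living and takes 1/20.
Haruki is living and takes 1/5.
Daichi predeceased; the 1/5 allotted to Daichi's branch passes to Daichi's issue by representation.
The 1/5 is divided into 4 equal shares of 1/20 among Chiyo, Fumio, Isamu, Akira.
Chiyo is living and takes 1/20.
Fumio predeceased; the 1/20 allotted to Fumio's branch passes to Fumio's issue by representation.
The 1/20 is divided into 4 equal shares of 1/80 among Takeshi, Noboru, Junko, Kenji.
Takeshi is living and takes 1/80.
Noboru is living and takes 1/80.
Junko is living and takes 1/80.
Kenji is living and takes 1/80.
Isamu is living and takes 1/20.
Akira is living and takes 1/20.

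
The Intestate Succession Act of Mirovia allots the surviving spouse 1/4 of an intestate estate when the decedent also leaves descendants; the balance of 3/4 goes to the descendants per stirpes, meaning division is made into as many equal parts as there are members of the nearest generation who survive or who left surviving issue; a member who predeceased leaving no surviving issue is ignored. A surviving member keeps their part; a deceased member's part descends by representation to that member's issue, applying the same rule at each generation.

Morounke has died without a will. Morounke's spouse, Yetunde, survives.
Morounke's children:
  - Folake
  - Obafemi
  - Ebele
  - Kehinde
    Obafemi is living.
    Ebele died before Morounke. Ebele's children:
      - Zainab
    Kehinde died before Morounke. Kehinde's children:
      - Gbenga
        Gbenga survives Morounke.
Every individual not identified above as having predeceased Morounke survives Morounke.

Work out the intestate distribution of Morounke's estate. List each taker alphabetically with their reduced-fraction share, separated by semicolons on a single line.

Folake 3/16; Gbenga 3/16; Obafemi 3/16; Yetunde 1/4; Zainab 3/16

Yetunde, as surviving spouse, takes 1/4.
The remaining 3/4 passes to Morounke's descendants per stirpes.
The 3/4 is divided into 4 equal shares of 3/16 among Folake, Obafemi, Ebele, Kehinde.
Folake is living and takes 3/16.
Obafemi is living and takes 3/16.
Ebele predeceased; the 3/16 allotted to Ebele's branch passes to Ebele's issue by representation.
Zainab is the sole taker at this level and receives the full 3/16.
Kehinde predeceased; the 3/16 allotted to Kehinde's branch passes to Kehinde's issue by representation.
Gbenga is the sole taker at this level and receives the full 3/16.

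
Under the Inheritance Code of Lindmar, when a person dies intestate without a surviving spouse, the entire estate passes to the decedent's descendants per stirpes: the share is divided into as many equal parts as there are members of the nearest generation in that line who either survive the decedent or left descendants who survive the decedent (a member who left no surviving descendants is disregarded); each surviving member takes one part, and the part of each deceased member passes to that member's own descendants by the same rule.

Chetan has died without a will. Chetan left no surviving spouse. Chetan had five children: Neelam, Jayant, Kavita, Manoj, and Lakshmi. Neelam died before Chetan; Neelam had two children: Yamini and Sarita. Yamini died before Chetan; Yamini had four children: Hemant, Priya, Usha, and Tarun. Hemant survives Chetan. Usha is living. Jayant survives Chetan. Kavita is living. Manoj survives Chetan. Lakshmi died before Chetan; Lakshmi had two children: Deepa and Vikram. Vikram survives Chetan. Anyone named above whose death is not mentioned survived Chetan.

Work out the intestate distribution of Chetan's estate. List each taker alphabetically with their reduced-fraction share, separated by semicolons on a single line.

There is no surviving spouse, so the entire estate passes to Chetan's descendants per stirpes.
The estate is divided into 5 equal shares of 1/5 among Neelam, Jayant, Kavita, Manoj, Lakshmi.
Neelam predeceased; the 1/5 allotted to Neelam's branch passes to Neelam's issue by representation.
The 1/5 is divided into 2 equal shares of 1/10 among Yamini, Sarita.
Yamini predeceased; the 1/10 allotted to Yamini's branch passes to Yamini's issue by representation.
The 1/10 is divided into 4 equal shares of 1/40 among Hemant, Priya, Usha, Tarun.
Hemant is living and takes 1/40.
Priya is living and takes 1/40.
Usha is living and takes 1/40.
Tarun is living and takes 1/40.
Sarita is living and takes 1/10.
Jayant is living and takes 1/5.
Kavita is living and takes 1/5.
Manoj is living and takes 1/5.
Lakshmi predeceased; the 1/5 allotted to Lakshmi's branch passes to Lakshmi's issue by representation.
The 1/5 is divided into 2 equal shares of 1/10 among Deepa, Vikram.
Deepa is living and takes 1/10.
Vikram is living and takes 1/10.

Deepa 1/10; Hemant 1/40; Jayant 1/5; Kavita 1/5; Manoj 1/5; Priya 1/40; Sarita 1/10; Tarun 1/40; Usha 1/40; Vikram 1/10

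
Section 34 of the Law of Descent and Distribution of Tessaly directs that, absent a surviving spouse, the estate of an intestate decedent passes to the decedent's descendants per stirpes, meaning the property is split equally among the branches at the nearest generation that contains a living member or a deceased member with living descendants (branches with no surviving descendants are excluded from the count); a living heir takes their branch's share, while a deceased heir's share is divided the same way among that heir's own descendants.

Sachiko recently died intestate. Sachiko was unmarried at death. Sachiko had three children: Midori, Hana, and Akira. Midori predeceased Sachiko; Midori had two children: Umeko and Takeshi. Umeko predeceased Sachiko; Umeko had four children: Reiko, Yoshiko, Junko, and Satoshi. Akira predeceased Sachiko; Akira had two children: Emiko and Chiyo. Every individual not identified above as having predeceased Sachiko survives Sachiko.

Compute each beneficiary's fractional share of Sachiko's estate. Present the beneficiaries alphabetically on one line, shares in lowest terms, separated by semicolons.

Chiyo 1/6; Emiko 1/6; Hana 1/3; Junko 1/24; Reiko 1/24; Satoshi 1/24; Takeshi 1/6; Yoshiko 1/24

There is no surviving spouse, so the entire estate passes to Sachiko's descendants per stirpes.
The estate is divided into 3 equal shares of 1/3 among Midori, Hana, Akira.
Midori predeceased; the 1/3 allotted to Midori's branch passes to Midori's issue by representation.
The 1/3 is divided into 2 equal shares of 1/6 among Umeko, Takeshi.
Umeko predeceased; the 1/6 allotted to Umeko's branch passes to Umeko's issue by representation.
The 1/6 is divided into 4 equal shares of 1/24 among Reiko, Yoshiko, Junko, Satoshi.
Reiko is living and takes 1/24.
Yoshiko is living and takes 1/24.
Junko is living and takes 1/24.
Satoshi is living and takes 1/24.
Takeshi is living and takes 1/6.
Hana is living and takes 1/3.
Akira predeceased; the 1/3 allotted to Akira's branch passes to Akira's issue by representation.
The 1/3 is divided into 2 equal shares of 1/6 among Emiko, Chiyo.
Emiko is living and takes 1/6.
Chiyo is living and takes 1/6.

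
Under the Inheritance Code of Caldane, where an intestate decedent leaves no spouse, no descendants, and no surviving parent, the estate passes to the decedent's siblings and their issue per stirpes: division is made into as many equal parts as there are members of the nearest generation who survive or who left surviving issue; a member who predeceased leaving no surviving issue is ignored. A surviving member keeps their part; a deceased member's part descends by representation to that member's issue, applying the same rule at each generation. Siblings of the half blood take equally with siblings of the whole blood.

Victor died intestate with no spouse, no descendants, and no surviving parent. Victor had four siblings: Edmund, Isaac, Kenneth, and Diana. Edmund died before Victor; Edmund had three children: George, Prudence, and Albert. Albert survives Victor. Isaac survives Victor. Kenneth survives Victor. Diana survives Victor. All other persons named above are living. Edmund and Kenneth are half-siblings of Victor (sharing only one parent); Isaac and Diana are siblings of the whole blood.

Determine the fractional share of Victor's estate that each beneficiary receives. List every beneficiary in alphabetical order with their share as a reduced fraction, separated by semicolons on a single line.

No spouse, descendants, or parent survives, so the estate passes to Victor's siblings per stirpes.
Half-blood and whole-blood siblings take equally under the stated rule.
The estate is divided into 4 equal shares of 1/4 among Edmund, Isaac, Kenneth, Diana.
Edmund predeceased; the 1/4 allotted to Edmund's branch passes to Edmund's issue by representation.
The 1/4 is divided into 3 equal shares of 1/12 among George, Prudence, Albert.
George is living and takes 1/12.
Prudence is living and takes 1/12.
Albert is living and takes 1/12.
Isaac is living and takes 1/4.
Kenneth is living and takes 1/4.
Diana is living and takes 1/4.

Albert 1/12; Diana 1/4; George 1/12; Isaac 1/4; Kenneth 1/4; Prudence 1/12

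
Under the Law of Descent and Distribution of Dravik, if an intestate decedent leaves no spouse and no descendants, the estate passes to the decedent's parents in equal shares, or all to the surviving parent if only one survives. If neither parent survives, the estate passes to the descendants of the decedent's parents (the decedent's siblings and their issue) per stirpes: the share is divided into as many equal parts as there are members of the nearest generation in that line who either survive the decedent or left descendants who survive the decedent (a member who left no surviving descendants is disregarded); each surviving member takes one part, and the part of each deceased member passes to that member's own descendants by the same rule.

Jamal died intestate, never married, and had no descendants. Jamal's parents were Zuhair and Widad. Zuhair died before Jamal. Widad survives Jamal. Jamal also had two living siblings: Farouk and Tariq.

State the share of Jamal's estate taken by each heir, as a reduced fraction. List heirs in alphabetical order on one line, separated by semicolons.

Only one parent, Widad, survives, so Widad takes the entire estate. The siblings take nothing because a surviving parent has priority.

Widad 1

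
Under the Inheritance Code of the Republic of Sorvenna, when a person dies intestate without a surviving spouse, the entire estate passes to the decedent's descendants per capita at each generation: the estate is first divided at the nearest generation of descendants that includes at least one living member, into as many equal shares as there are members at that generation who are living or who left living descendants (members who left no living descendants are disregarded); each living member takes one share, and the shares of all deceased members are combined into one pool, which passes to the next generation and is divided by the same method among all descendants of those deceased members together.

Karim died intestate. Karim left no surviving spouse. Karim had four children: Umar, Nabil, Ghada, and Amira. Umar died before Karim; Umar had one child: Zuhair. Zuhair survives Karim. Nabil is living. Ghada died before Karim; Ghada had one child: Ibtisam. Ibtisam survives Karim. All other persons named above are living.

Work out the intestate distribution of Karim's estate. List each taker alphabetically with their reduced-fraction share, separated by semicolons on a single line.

There is no surviving spouse, so the entire estate passes to Karim's descendants per capita at each generation.
At generation 1 (Umar, Nabil, Ghada, Amira) there are 4 shares of (1)/4 = 1/4 each.
Living: Nabil and Amira — each takes 1/4.
Deceased: Umar and Ghada. Their combined 1/2 is pooled and carried to generation 2.
At generation 2 (Zuhair, Ibtisam) there are 2 shares of (1/2)/2 = 1/4 each.
Living: Zuhair and Ibtisam — each takes 1/4.

Amira 1/4; Ibtisam 1/4; Nabil 1/4; Zuhair 1/4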